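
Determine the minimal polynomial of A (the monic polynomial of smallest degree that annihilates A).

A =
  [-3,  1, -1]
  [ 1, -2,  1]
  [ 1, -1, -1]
x^3 + 6*x^2 + 12*x + 8

The characteristic polynomial is χ_A(x) = (x + 2)^3, so the eigenvalues are known. The minimal polynomial is
  m_A(x) = Π_λ (x − λ)^{k_λ}
where k_λ is the size of the *largest* Jordan block for λ (equivalently, the smallest k with (A − λI)^k v = 0 for every generalised eigenvector v of λ).

  λ = -2: largest Jordan block has size 3, contributing (x + 2)^3

So m_A(x) = (x + 2)^3 = x^3 + 6*x^2 + 12*x + 8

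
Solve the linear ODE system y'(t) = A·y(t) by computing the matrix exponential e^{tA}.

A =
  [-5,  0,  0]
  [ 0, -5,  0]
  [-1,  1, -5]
e^{tA} =
  [exp(-5*t), 0, 0]
  [0, exp(-5*t), 0]
  [-t*exp(-5*t), t*exp(-5*t), exp(-5*t)]

Strategy: write A = P · J · P⁻¹ where J is a Jordan canonical form, so e^{tA} = P · e^{tJ} · P⁻¹, and e^{tJ} can be computed block-by-block.

A has Jordan form
J =
  [-5,  1,  0]
  [ 0, -5,  0]
  [ 0,  0, -5]
(up to reordering of blocks).

Per-block formulas:
  For a 2×2 Jordan block J_2(-5): exp(t · J_2(-5)) = e^(-5t)·(I + t·N), where N is the 2×2 nilpotent shift.
  For a 1×1 block at λ = -5: exp(t · [-5]) = [e^(-5t)].

After assembling e^{tJ} and conjugating by P, we get:

e^{tA} =
  [exp(-5*t), 0, 0]
  [0, exp(-5*t), 0]
  [-t*exp(-5*t), t*exp(-5*t), exp(-5*t)]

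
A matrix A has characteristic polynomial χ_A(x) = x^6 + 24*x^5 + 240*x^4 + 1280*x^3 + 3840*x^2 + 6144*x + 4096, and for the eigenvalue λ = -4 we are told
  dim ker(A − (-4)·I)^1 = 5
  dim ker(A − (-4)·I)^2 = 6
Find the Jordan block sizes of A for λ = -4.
Block sizes for λ = -4: [2, 1, 1, 1, 1]

From the dimensions of kernels of powers, the number of Jordan blocks of size at least j is d_j − d_{j−1} where d_j = dim ker(N^j) (with d_0 = 0). Computing the differences gives [5, 1].
The number of blocks of size exactly k is (#blocks of size ≥ k) − (#blocks of size ≥ k + 1), so the partition is: 4 block(s) of size 1, 1 block(s) of size 2.
In nonincreasing order the block sizes are [2, 1, 1, 1, 1].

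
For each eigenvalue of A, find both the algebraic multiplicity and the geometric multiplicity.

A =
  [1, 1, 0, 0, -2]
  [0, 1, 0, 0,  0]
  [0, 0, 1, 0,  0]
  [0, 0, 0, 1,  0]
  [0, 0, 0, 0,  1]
λ = 1: alg = 5, geom = 4

Step 1 — factor the characteristic polynomial to read off the algebraic multiplicities:
  χ_A(x) = (x - 1)^5

Step 2 — compute geometric multiplicities via the rank-nullity identity g(λ) = n − rank(A − λI):
  rank(A − (1)·I) = 1, so dim ker(A − (1)·I) = n − 1 = 4

Summary:
  λ = 1: algebraic multiplicity = 5, geometric multiplicity = 4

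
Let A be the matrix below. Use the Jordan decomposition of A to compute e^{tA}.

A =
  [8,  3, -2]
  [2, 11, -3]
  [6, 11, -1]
e^{tA} =
  [-t^2*exp(6*t) + 2*t*exp(6*t) + exp(6*t), -t^2*exp(6*t)/2 + 3*t*exp(6*t), t^2*exp(6*t)/2 - 2*t*exp(6*t)]
  [-2*t^2*exp(6*t) + 2*t*exp(6*t), -t^2*exp(6*t) + 5*t*exp(6*t) + exp(6*t), t^2*exp(6*t) - 3*t*exp(6*t)]
  [-4*t^2*exp(6*t) + 6*t*exp(6*t), -2*t^2*exp(6*t) + 11*t*exp(6*t), 2*t^2*exp(6*t) - 7*t*exp(6*t) + exp(6*t)]

Strategy: write A = P · J · P⁻¹ where J is a Jordan canonical form, so e^{tA} = P · e^{tJ} · P⁻¹, and e^{tJ} can be computed block-by-block.

A has Jordan form
J =
  [6, 1, 0]
  [0, 6, 1]
  [0, 0, 6]
(up to reordering of blocks).

Per-block formulas:
  For a 3×3 Jordan block J_3(6): exp(t · J_3(6)) = e^(6t)·(I + t·N + (t^2/2)·N^2), where N is the 3×3 nilpotent shift.

After assembling e^{tJ} and conjugating by P, we get:

e^{tA} =
  [-t^2*exp(6*t) + 2*t*exp(6*t) + exp(6*t), -t^2*exp(6*t)/2 + 3*t*exp(6*t), t^2*exp(6*t)/2 - 2*t*exp(6*t)]
  [-2*t^2*exp(6*t) + 2*t*exp(6*t), -t^2*exp(6*t) + 5*t*exp(6*t) + exp(6*t), t^2*exp(6*t) - 3*t*exp(6*t)]
  [-4*t^2*exp(6*t) + 6*t*exp(6*t), -2*t^2*exp(6*t) + 11*t*exp(6*t), 2*t^2*exp(6*t) - 7*t*exp(6*t) + exp(6*t)]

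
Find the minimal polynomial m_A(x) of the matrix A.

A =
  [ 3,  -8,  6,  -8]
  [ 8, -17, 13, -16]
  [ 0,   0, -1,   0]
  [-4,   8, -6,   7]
x^3 + 7*x^2 + 11*x + 5

The characteristic polynomial is χ_A(x) = (x + 1)^3*(x + 5), so the eigenvalues are known. The minimal polynomial is
  m_A(x) = Π_λ (x − λ)^{k_λ}
where k_λ is the size of the *largest* Jordan block for λ (equivalently, the smallest k with (A − λI)^k v = 0 for every generalised eigenvector v of λ).

  λ = -5: largest Jordan block has size 1, contributing (x + 5)
  λ = -1: largest Jordan block has size 2, contributing (x + 1)^2

So m_A(x) = (x + 1)^2*(x + 5) = x^3 + 7*x^2 + 11*x + 5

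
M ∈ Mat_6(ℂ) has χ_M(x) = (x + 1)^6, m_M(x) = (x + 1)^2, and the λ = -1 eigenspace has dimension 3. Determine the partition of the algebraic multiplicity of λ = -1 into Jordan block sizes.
Block sizes for λ = -1: [2, 2, 2]

Step 1 — from the characteristic polynomial, algebraic multiplicity of λ = -1 is 6. From dim ker(M − (-1)·I) = 3, there are exactly 3 Jordan blocks for λ = -1.
Step 2 — from the minimal polynomial, the factor (x + 1)^2 tells us the largest block for λ = -1 has size 2.
Step 3 — with total size 6, 3 blocks, and largest block 2, the block sizes (in nonincreasing order) are [2, 2, 2].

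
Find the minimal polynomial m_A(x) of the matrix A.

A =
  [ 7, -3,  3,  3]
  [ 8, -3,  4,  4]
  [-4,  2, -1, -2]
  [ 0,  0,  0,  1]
x^2 - 2*x + 1

The characteristic polynomial is χ_A(x) = (x - 1)^4, so the eigenvalues are known. The minimal polynomial is
  m_A(x) = Π_λ (x − λ)^{k_λ}
where k_λ is the size of the *largest* Jordan block for λ (equivalently, the smallest k with (A − λI)^k v = 0 for every generalised eigenvector v of λ).

  λ = 1: largest Jordan block has size 2, contributing (x − 1)^2

So m_A(x) = (x - 1)^2 = x^2 - 2*x + 1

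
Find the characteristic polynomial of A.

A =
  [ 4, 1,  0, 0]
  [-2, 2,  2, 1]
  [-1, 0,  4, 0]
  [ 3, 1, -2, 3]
x^4 - 13*x^3 + 63*x^2 - 135*x + 108

Expanding det(x·I − A) (e.g. by cofactor expansion or by noting that A is similar to its Jordan form J, which has the same characteristic polynomial as A) gives
  χ_A(x) = x^4 - 13*x^3 + 63*x^2 - 135*x + 108
which factors as (x - 4)*(x - 3)^3. The eigenvalues (with algebraic multiplicities) are λ = 3 with multiplicity 3, λ = 4 with multiplicity 1.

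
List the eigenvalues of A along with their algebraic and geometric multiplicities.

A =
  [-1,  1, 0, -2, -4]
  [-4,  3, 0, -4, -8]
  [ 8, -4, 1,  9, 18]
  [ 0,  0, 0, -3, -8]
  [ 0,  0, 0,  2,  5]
λ = 1: alg = 5, geom = 3

Step 1 — factor the characteristic polynomial to read off the algebraic multiplicities:
  χ_A(x) = (x - 1)^5

Step 2 — compute geometric multiplicities via the rank-nullity identity g(λ) = n − rank(A − λI):
  rank(A − (1)·I) = 2, so dim ker(A − (1)·I) = n − 2 = 3

Summary:
  λ = 1: algebraic multiplicity = 5, geometric multiplicity = 3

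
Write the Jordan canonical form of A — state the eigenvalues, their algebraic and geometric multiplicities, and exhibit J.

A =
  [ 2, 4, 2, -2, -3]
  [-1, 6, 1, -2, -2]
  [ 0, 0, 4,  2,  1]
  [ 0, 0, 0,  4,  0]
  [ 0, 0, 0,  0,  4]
J_2(4) ⊕ J_2(4) ⊕ J_1(4)

The characteristic polynomial is
  det(x·I − A) = x^5 - 20*x^4 + 160*x^3 - 640*x^2 + 1280*x - 1024 = (x - 4)^5

Eigenvalues and multiplicities (the geometric multiplicity of λ is n − rank(A − λI), which equals the number of Jordan blocks for λ):
  λ = 4: algebraic multiplicity = 5, geometric multiplicity = 3

Determining the block sizes for each eigenvalue:
  λ = 4: with am = 5 and gm = 3, the partition is not yet determined (e.g. several partitions of 5 into 3 parts exist). Let N = A − (4)·I. Computing rank(N^1) = 2, rank(N^2) = 0; the number of blocks of size ≥ j is rank(N^{j−1}) − rank(N^j), giving [3, 2]. So we have 2 block(s) of size 2, 1 block(s) of size 1 → block sizes [2, 2, 1]

Assembling the blocks gives a Jordan form
J =
  [4, 1, 0, 0, 0]
  [0, 4, 0, 0, 0]
  [0, 0, 4, 1, 0]
  [0, 0, 0, 4, 0]
  [0, 0, 0, 0, 4]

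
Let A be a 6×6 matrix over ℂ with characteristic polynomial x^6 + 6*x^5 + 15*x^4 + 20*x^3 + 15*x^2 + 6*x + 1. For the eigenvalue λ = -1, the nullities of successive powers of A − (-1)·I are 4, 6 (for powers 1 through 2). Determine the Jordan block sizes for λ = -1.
Block sizes for λ = -1: [2, 2, 1, 1]

From the dimensions of kernels of powers, the number of Jordan blocks of size at least j is d_j − d_{j−1} where d_j = dim ker(N^j) (with d_0 = 0). Computing the differences gives [4, 2].
The number of blocks of size exactly k is (#blocks of size ≥ k) − (#blocks of size ≥ k + 1), so the partition is: 2 block(s) of size 1, 2 block(s) of size 2.
In nonincreasing order the block sizes are [2, 2, 1, 1].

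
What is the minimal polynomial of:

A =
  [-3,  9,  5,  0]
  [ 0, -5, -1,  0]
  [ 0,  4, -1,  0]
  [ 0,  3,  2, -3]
x^3 + 9*x^2 + 27*x + 27

The characteristic polynomial is χ_A(x) = (x + 3)^4, so the eigenvalues are known. The minimal polynomial is
  m_A(x) = Π_λ (x − λ)^{k_λ}
where k_λ is the size of the *largest* Jordan block for λ (equivalently, the smallest k with (A − λI)^k v = 0 for every generalised eigenvector v of λ).

  λ = -3: largest Jordan block has size 3, contributing (x + 3)^3

So m_A(x) = (x + 3)^3 = x^3 + 9*x^2 + 27*x + 27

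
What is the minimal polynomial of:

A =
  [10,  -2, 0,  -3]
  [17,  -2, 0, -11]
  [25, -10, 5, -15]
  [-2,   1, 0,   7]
x^3 - 15*x^2 + 75*x - 125

The characteristic polynomial is χ_A(x) = (x - 5)^4, so the eigenvalues are known. The minimal polynomial is
  m_A(x) = Π_λ (x − λ)^{k_λ}
where k_λ is the size of the *largest* Jordan block for λ (equivalently, the smallest k with (A − λI)^k v = 0 for every generalised eigenvector v of λ).

  λ = 5: largest Jordan block has size 3, contributing (x − 5)^3

So m_A(x) = (x - 5)^3 = x^3 - 15*x^2 + 75*x - 125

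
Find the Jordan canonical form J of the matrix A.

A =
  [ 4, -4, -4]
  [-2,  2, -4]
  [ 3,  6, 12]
J_2(6) ⊕ J_1(6)

The characteristic polynomial is
  det(x·I − A) = x^3 - 18*x^2 + 108*x - 216 = (x - 6)^3

Eigenvalues and multiplicities (the geometric multiplicity of λ is n − rank(A − λI), which equals the number of Jordan blocks for λ):
  λ = 6: algebraic multiplicity = 3, geometric multiplicity = 2

Determining the block sizes for each eigenvalue:
  λ = 6: 2 blocks summing to 3 forces exactly one block of size 2 and the rest size 1 → block sizes [2, 1]

Assembling the blocks gives a Jordan form
J =
  [6, 1, 0]
  [0, 6, 0]
  [0, 0, 6]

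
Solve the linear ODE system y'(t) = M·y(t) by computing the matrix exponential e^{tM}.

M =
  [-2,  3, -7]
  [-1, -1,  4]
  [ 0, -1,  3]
e^{tM} =
  [t^2/2 - 2*t + 1, -t^2 + 3*t, 5*t^2/2 - 7*t]
  [3*t^2/2 - t, -3*t^2 - t + 1, 15*t^2/2 + 4*t]
  [t^2/2, -t^2 - t, 5*t^2/2 + 3*t + 1]

Strategy: write M = P · J · P⁻¹ where J is a Jordan canonical form, so e^{tM} = P · e^{tJ} · P⁻¹, and e^{tJ} can be computed block-by-block.

M has Jordan form
J =
  [0, 1, 0]
  [0, 0, 1]
  [0, 0, 0]
(up to reordering of blocks).

Per-block formulas:
  For a 3×3 Jordan block J_3(0): exp(t · J_3(0)) = e^(0t)·(I + t·N + (t^2/2)·N^2), where N is the 3×3 nilpotent shift.

After assembling e^{tJ} and conjugating by P, we get:

e^{tM} =
  [t^2/2 - 2*t + 1, -t^2 + 3*t, 5*t^2/2 - 7*t]
  [3*t^2/2 - t, -3*t^2 - t + 1, 15*t^2/2 + 4*t]
  [t^2/2, -t^2 - t, 5*t^2/2 + 3*t + 1]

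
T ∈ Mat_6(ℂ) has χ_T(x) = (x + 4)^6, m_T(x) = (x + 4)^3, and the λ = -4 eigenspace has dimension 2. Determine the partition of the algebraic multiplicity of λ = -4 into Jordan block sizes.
Block sizes for λ = -4: [3, 3]

Step 1 — from the characteristic polynomial, algebraic multiplicity of λ = -4 is 6. From dim ker(T − (-4)·I) = 2, there are exactly 2 Jordan blocks for λ = -4.
Step 2 — from the minimal polynomial, the factor (x + 4)^3 tells us the largest block for λ = -4 has size 3.
Step 3 — with total size 6, 2 blocks, and largest block 3, the block sizes (in nonincreasing order) are [3, 3].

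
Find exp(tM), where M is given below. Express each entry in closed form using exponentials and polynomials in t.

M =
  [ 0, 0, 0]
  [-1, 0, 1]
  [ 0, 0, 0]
e^{tM} =
  [1, 0, 0]
  [-t, 1, t]
  [0, 0, 1]

Strategy: write M = P · J · P⁻¹ where J is a Jordan canonical form, so e^{tM} = P · e^{tJ} · P⁻¹, and e^{tJ} can be computed block-by-block.

M has Jordan form
J =
  [0, 1, 0]
  [0, 0, 0]
  [0, 0, 0]
(up to reordering of blocks).

Per-block formulas:
  For a 1×1 block at λ = 0: exp(t · [0]) = [e^(0t)].
  For a 2×2 Jordan block J_2(0): exp(t · J_2(0)) = e^(0t)·(I + t·N), where N is the 2×2 nilpotent shift.

After assembling e^{tJ} and conjugating by P, we get:

e^{tM} =
  [1, 0, 0]
  [-t, 1, t]
  [0, 0, 1]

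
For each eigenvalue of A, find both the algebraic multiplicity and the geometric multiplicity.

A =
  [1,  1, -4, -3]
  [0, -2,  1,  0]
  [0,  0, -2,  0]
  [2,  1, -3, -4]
λ = -2: alg = 3, geom = 1; λ = -1: alg = 1, geom = 1

Step 1 — factor the characteristic polynomial to read off the algebraic multiplicities:
  χ_A(x) = (x + 1)*(x + 2)^3

Step 2 — compute geometric multiplicities via the rank-nullity identity g(λ) = n − rank(A − λI):
  rank(A − (-2)·I) = 3, so dim ker(A − (-2)·I) = n − 3 = 1
  rank(A − (-1)·I) = 3, so dim ker(A − (-1)·I) = n − 3 = 1

Summary:
  λ = -2: algebraic multiplicity = 3, geometric multiplicity = 1
  λ = -1: algebraic multiplicity = 1, geometric multiplicity = 1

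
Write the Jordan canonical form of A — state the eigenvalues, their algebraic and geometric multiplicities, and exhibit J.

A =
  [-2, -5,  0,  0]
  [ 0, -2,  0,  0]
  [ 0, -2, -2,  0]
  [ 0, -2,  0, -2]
J_2(-2) ⊕ J_1(-2) ⊕ J_1(-2)

The characteristic polynomial is
  det(x·I − A) = x^4 + 8*x^3 + 24*x^2 + 32*x + 16 = (x + 2)^4

Eigenvalues and multiplicities (the geometric multiplicity of λ is n − rank(A − λI), which equals the number of Jordan blocks for λ):
  λ = -2: algebraic multiplicity = 4, geometric multiplicity = 3

Determining the block sizes for each eigenvalue:
  λ = -2: 3 blocks summing to 4 forces exactly one block of size 2 and the rest size 1 → block sizes [2, 1, 1]

Assembling the blocks gives a Jordan form
J =
  [-2,  1,  0,  0]
  [ 0, -2,  0,  0]
  [ 0,  0, -2,  0]
  [ 0,  0,  0, -2]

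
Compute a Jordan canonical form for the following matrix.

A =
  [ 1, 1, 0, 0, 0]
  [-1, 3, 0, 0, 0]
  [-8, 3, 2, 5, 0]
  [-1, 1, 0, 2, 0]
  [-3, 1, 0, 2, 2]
J_2(2) ⊕ J_2(2) ⊕ J_1(2)

The characteristic polynomial is
  det(x·I − A) = x^5 - 10*x^4 + 40*x^3 - 80*x^2 + 80*x - 32 = (x - 2)^5

Eigenvalues and multiplicities (the geometric multiplicity of λ is n − rank(A − λI), which equals the number of Jordan blocks for λ):
  λ = 2: algebraic multiplicity = 5, geometric multiplicity = 3

Determining the block sizes for each eigenvalue:
  λ = 2: with am = 5 and gm = 3, the partition is not yet determined (e.g. several partitions of 5 into 3 parts exist). Let N = A − (2)·I. Computing rank(N^1) = 2, rank(N^2) = 0; the number of blocks of size ≥ j is rank(N^{j−1}) − rank(N^j), giving [3, 2]. So we have 2 block(s) of size 2, 1 block(s) of size 1 → block sizes [2, 2, 1]

Assembling the blocks gives a Jordan form
J =
  [2, 1, 0, 0, 0]
  [0, 2, 0, 0, 0]
  [0, 0, 2, 1, 0]
  [0, 0, 0, 2, 0]
  [0, 0, 0, 0, 2]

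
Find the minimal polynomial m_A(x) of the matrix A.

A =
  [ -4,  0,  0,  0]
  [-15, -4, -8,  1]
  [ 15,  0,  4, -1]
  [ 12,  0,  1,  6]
x^3 - 6*x^2 - 15*x + 100

The characteristic polynomial is χ_A(x) = (x - 5)^2*(x + 4)^2, so the eigenvalues are known. The minimal polynomial is
  m_A(x) = Π_λ (x − λ)^{k_λ}
where k_λ is the size of the *largest* Jordan block for λ (equivalently, the smallest k with (A − λI)^k v = 0 for every generalised eigenvector v of λ).

  λ = -4: largest Jordan block has size 1, contributing (x + 4)
  λ = 5: largest Jordan block has size 2, contributing (x − 5)^2

So m_A(x) = (x - 5)^2*(x + 4) = x^3 - 6*x^2 - 15*x + 100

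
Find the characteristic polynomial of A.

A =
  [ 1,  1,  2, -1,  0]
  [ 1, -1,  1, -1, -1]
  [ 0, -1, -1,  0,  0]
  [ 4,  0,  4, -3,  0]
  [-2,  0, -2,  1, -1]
x^5 + 5*x^4 + 10*x^3 + 10*x^2 + 5*x + 1

Expanding det(x·I − A) (e.g. by cofactor expansion or by noting that A is similar to its Jordan form J, which has the same characteristic polynomial as A) gives
  χ_A(x) = x^5 + 5*x^4 + 10*x^3 + 10*x^2 + 5*x + 1
which factors as (x + 1)^5. The eigenvalues (with algebraic multiplicities) are λ = -1 with multiplicity 5.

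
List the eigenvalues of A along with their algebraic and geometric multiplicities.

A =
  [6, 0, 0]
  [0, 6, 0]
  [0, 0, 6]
λ = 6: alg = 3, geom = 3

Step 1 — factor the characteristic polynomial to read off the algebraic multiplicities:
  χ_A(x) = (x - 6)^3

Step 2 — compute geometric multiplicities via the rank-nullity identity g(λ) = n − rank(A − λI):
  rank(A − (6)·I) = 0, so dim ker(A − (6)·I) = n − 0 = 3

Summary:
  λ = 6: algebraic multiplicity = 3, geometric multiplicity = 3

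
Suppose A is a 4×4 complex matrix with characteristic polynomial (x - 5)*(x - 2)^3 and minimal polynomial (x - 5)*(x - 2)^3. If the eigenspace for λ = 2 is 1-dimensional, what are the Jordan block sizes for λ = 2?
Block sizes for λ = 2: [3]

Step 1 — from the characteristic polynomial, algebraic multiplicity of λ = 2 is 3. From dim ker(A − (2)·I) = 1, there are exactly 1 Jordan blocks for λ = 2.
Step 2 — from the minimal polynomial, the factor (x − 2)^3 tells us the largest block for λ = 2 has size 3.
Step 3 — with total size 3, 1 blocks, and largest block 3, the block sizes (in nonincreasing order) are [3].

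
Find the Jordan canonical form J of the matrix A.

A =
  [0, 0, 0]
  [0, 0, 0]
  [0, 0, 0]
J_1(0) ⊕ J_1(0) ⊕ J_1(0)

The characteristic polynomial is
  det(x·I − A) = x^3

Eigenvalues and multiplicities (the geometric multiplicity of λ is n − rank(A − λI), which equals the number of Jordan blocks for λ):
  λ = 0: algebraic multiplicity = 3, geometric multiplicity = 3

Determining the block sizes for each eigenvalue:
  λ = 0: gm = am = 3, so every block has size 1 → block sizes [1, 1, 1]

Assembling the blocks gives a Jordan form
J =
  [0, 0, 0]
  [0, 0, 0]
  [0, 0, 0]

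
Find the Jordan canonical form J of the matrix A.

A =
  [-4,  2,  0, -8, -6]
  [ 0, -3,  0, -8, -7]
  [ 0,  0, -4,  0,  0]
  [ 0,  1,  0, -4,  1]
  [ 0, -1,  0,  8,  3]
J_2(-4) ⊕ J_1(-4) ⊕ J_1(-4) ⊕ J_1(4)

The characteristic polynomial is
  det(x·I − A) = x^5 + 12*x^4 + 32*x^3 - 128*x^2 - 768*x - 1024 = (x - 4)*(x + 4)^4

Eigenvalues and multiplicities (the geometric multiplicity of λ is n − rank(A − λI), which equals the number of Jordan blocks for λ):
  λ = -4: algebraic multiplicity = 4, geometric multiplicity = 3
  λ = 4: algebraic multiplicity = 1, geometric multiplicity = 1

Determining the block sizes for each eigenvalue:
  λ = -4: 3 blocks summing to 4 forces exactly one block of size 2 and the rest size 1 → block sizes [2, 1, 1]
  λ = 4: one block (gm = 1), so the single block has size am = 1 → block sizes [1]

Assembling the blocks gives a Jordan form
J =
  [-4,  1,  0,  0, 0]
  [ 0, -4,  0,  0, 0]
  [ 0,  0, -4,  0, 0]
  [ 0,  0,  0, -4, 0]
  [ 0,  0,  0,  0, 4]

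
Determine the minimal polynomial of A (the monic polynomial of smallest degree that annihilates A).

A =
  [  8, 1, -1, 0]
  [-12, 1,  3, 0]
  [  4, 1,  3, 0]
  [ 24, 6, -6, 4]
x^2 - 8*x + 16

The characteristic polynomial is χ_A(x) = (x - 4)^4, so the eigenvalues are known. The minimal polynomial is
  m_A(x) = Π_λ (x − λ)^{k_λ}
where k_λ is the size of the *largest* Jordan block for λ (equivalently, the smallest k with (A − λI)^k v = 0 for every generalised eigenvector v of λ).

  λ = 4: largest Jordan block has size 2, contributing (x − 4)^2

So m_A(x) = (x - 4)^2 = x^2 - 8*x + 16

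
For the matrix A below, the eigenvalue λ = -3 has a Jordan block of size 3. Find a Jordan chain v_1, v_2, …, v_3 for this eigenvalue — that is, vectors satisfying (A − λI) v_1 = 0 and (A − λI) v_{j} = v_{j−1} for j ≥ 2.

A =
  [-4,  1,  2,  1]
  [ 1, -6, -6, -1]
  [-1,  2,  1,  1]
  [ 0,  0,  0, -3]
A Jordan chain for λ = -3 of length 3:
v_1 = (0, 2, -1, 0)ᵀ
v_2 = (-1, 1, -1, 0)ᵀ
v_3 = (1, 0, 0, 0)ᵀ

Let N = A − (-3)·I. We want v_3 with N^3 v_3 = 0 but N^2 v_3 ≠ 0; then v_{j-1} := N · v_j for j = 3, …, 2.

Pick v_3 = (1, 0, 0, 0)ᵀ.
Then v_2 = N · v_3 = (-1, 1, -1, 0)ᵀ.
Then v_1 = N · v_2 = (0, 2, -1, 0)ᵀ.

Sanity check: (A − (-3)·I) v_1 = (0, 0, 0, 0)ᵀ = 0. ✓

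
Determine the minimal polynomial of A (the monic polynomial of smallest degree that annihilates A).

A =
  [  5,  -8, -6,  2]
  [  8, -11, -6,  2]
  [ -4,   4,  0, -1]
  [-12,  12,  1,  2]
x^3 + x^2 - 5*x + 3

The characteristic polynomial is χ_A(x) = (x - 1)^2*(x + 3)^2, so the eigenvalues are known. The minimal polynomial is
  m_A(x) = Π_λ (x − λ)^{k_λ}
where k_λ is the size of the *largest* Jordan block for λ (equivalently, the smallest k with (A − λI)^k v = 0 for every generalised eigenvector v of λ).

  λ = -3: largest Jordan block has size 1, contributing (x + 3)
  λ = 1: largest Jordan block has size 2, contributing (x − 1)^2

So m_A(x) = (x - 1)^2*(x + 3) = x^3 + x^2 - 5*x + 3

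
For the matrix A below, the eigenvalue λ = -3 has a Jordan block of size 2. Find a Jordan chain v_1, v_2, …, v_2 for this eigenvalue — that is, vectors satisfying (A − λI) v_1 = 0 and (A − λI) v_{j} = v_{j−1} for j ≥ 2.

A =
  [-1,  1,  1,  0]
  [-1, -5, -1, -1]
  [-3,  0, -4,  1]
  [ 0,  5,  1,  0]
A Jordan chain for λ = -3 of length 2:
v_1 = (2, -2, -2, 4)ᵀ
v_2 = (1, 1, -1, 0)ᵀ

Let N = A − (-3)·I. We want v_2 with N^2 v_2 = 0 but N^1 v_2 ≠ 0; then v_{j-1} := N · v_j for j = 2, …, 2.

Pick v_2 = (1, 1, -1, 0)ᵀ.
Then v_1 = N · v_2 = (2, -2, -2, 4)ᵀ.

Sanity check: (A − (-3)·I) v_1 = (0, 0, 0, 0)ᵀ = 0. ✓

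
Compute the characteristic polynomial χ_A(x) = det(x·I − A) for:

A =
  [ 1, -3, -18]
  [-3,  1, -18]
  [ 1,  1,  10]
x^3 - 12*x^2 + 48*x - 64

Expanding det(x·I − A) (e.g. by cofactor expansion or by noting that A is similar to its Jordan form J, which has the same characteristic polynomial as A) gives
  χ_A(x) = x^3 - 12*x^2 + 48*x - 64
which factors as (x - 4)^3. The eigenvalues (with algebraic multiplicities) are λ = 4 with multiplicity 3.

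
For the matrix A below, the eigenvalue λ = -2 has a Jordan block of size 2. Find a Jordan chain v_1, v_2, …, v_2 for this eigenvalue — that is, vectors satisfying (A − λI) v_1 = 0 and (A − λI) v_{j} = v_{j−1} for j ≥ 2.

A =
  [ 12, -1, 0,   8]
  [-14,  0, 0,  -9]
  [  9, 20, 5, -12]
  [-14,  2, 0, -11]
A Jordan chain for λ = -2 of length 2:
v_1 = (-1, 2, -1, 2)ᵀ
v_2 = (0, 1, -3, 0)ᵀ

Let N = A − (-2)·I. We want v_2 with N^2 v_2 = 0 but N^1 v_2 ≠ 0; then v_{j-1} := N · v_j for j = 2, …, 2.

Pick v_2 = (0, 1, -3, 0)ᵀ.
Then v_1 = N · v_2 = (-1, 2, -1, 2)ᵀ.

Sanity check: (A − (-2)·I) v_1 = (0, 0, 0, 0)ᵀ = 0. ✓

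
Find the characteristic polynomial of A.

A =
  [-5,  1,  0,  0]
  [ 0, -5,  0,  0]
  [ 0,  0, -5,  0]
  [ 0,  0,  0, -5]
x^4 + 20*x^3 + 150*x^2 + 500*x + 625

Expanding det(x·I − A) (e.g. by cofactor expansion or by noting that A is similar to its Jordan form J, which has the same characteristic polynomial as A) gives
  χ_A(x) = x^4 + 20*x^3 + 150*x^2 + 500*x + 625
which factors as (x + 5)^4. The eigenvalues (with algebraic multiplicities) are λ = -5 with multiplicity 4.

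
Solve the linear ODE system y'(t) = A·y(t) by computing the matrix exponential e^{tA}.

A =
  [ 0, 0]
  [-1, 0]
e^{tA} =
  [1, 0]
  [-t, 1]

Strategy: write A = P · J · P⁻¹ where J is a Jordan canonical form, so e^{tA} = P · e^{tJ} · P⁻¹, and e^{tJ} can be computed block-by-block.

A has Jordan form
J =
  [0, 1]
  [0, 0]
(up to reordering of blocks).

Per-block formulas:
  For a 2×2 Jordan block J_2(0): exp(t · J_2(0)) = e^(0t)·(I + t·N), where N is the 2×2 nilpotent shift.

After assembling e^{tJ} and conjugating by P, we get:

e^{tA} =
  [1, 0]
  [-t, 1]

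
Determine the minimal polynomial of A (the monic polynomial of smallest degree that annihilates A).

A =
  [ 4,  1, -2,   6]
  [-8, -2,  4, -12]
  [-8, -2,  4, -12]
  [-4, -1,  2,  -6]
x^2

The characteristic polynomial is χ_A(x) = x^4, so the eigenvalues are known. The minimal polynomial is
  m_A(x) = Π_λ (x − λ)^{k_λ}
where k_λ is the size of the *largest* Jordan block for λ (equivalently, the smallest k with (A − λI)^k v = 0 for every generalised eigenvector v of λ).

  λ = 0: largest Jordan block has size 2, contributing (x − 0)^2

So m_A(x) = x^2 = x^2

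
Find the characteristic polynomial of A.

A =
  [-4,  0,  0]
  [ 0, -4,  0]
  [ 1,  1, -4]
x^3 + 12*x^2 + 48*x + 64

Expanding det(x·I − A) (e.g. by cofactor expansion or by noting that A is similar to its Jordan form J, which has the same characteristic polynomial as A) gives
  χ_A(x) = x^3 + 12*x^2 + 48*x + 64
which factors as (x + 4)^3. The eigenvalues (with algebraic multiplicities) are λ = -4 with multiplicity 3.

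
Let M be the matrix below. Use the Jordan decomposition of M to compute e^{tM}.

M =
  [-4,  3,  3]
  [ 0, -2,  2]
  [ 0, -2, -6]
e^{tM} =
  [exp(-4*t), 3*t*exp(-4*t), 3*t*exp(-4*t)]
  [0, 2*t*exp(-4*t) + exp(-4*t), 2*t*exp(-4*t)]
  [0, -2*t*exp(-4*t), -2*t*exp(-4*t) + exp(-4*t)]

Strategy: write M = P · J · P⁻¹ where J is a Jordan canonical form, so e^{tM} = P · e^{tJ} · P⁻¹, and e^{tJ} can be computed block-by-block.

M has Jordan form
J =
  [-4,  1,  0]
  [ 0, -4,  0]
  [ 0,  0, -4]
(up to reordering of blocks).

Per-block formulas:
  For a 1×1 block at λ = -4: exp(t · [-4]) = [e^(-4t)].
  For a 2×2 Jordan block J_2(-4): exp(t · J_2(-4)) = e^(-4t)·(I + t·N), where N is the 2×2 nilpotent shift.

After assembling e^{tJ} and conjugating by P, we get:

e^{tM} =
  [exp(-4*t), 3*t*exp(-4*t), 3*t*exp(-4*t)]
  [0, 2*t*exp(-4*t) + exp(-4*t), 2*t*exp(-4*t)]
  [0, -2*t*exp(-4*t), -2*t*exp(-4*t) + exp(-4*t)]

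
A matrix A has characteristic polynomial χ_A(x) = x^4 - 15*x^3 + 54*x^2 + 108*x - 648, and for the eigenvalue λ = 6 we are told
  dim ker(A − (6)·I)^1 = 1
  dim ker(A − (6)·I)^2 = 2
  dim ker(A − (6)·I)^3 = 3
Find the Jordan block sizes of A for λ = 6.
Block sizes for λ = 6: [3]

From the dimensions of kernels of powers, the number of Jordan blocks of size at least j is d_j − d_{j−1} where d_j = dim ker(N^j) (with d_0 = 0). Computing the differences gives [1, 1, 1].
The number of blocks of size exactly k is (#blocks of size ≥ k) − (#blocks of size ≥ k + 1), so the partition is: 1 block(s) of size 3.
In nonincreasing order the block sizes are [3].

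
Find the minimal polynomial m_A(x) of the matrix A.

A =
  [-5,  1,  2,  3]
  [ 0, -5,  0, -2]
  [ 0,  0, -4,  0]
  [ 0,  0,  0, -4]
x^3 + 14*x^2 + 65*x + 100

The characteristic polynomial is χ_A(x) = (x + 4)^2*(x + 5)^2, so the eigenvalues are known. The minimal polynomial is
  m_A(x) = Π_λ (x − λ)^{k_λ}
where k_λ is the size of the *largest* Jordan block for λ (equivalently, the smallest k with (A − λI)^k v = 0 for every generalised eigenvector v of λ).

  λ = -5: largest Jordan block has size 2, contributing (x + 5)^2
  λ = -4: largest Jordan block has size 1, contributing (x + 4)

So m_A(x) = (x + 4)*(x + 5)^2 = x^3 + 14*x^2 + 65*x + 100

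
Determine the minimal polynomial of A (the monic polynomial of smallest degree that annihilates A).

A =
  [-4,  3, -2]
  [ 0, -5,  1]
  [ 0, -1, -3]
x^3 + 12*x^2 + 48*x + 64

The characteristic polynomial is χ_A(x) = (x + 4)^3, so the eigenvalues are known. The minimal polynomial is
  m_A(x) = Π_λ (x − λ)^{k_λ}
where k_λ is the size of the *largest* Jordan block for λ (equivalently, the smallest k with (A − λI)^k v = 0 for every generalised eigenvector v of λ).

  λ = -4: largest Jordan block has size 3, contributing (x + 4)^3

So m_A(x) = (x + 4)^3 = x^3 + 12*x^2 + 48*x + 64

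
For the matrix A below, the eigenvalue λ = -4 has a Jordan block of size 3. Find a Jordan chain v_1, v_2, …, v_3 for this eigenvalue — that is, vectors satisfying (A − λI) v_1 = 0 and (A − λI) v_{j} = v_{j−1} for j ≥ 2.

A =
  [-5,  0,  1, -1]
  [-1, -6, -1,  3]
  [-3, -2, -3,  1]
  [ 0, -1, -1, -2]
A Jordan chain for λ = -4 of length 3:
v_1 = (-2, 6, 2, 4)ᵀ
v_2 = (-1, -1, -3, 0)ᵀ
v_3 = (1, 0, 0, 0)ᵀ

Let N = A − (-4)·I. We want v_3 with N^3 v_3 = 0 but N^2 v_3 ≠ 0; then v_{j-1} := N · v_j for j = 3, …, 2.

Pick v_3 = (1, 0, 0, 0)ᵀ.
Then v_2 = N · v_3 = (-1, -1, -3, 0)ᵀ.
Then v_1 = N · v_2 = (-2, 6, 2, 4)ᵀ.

Sanity check: (A − (-4)·I) v_1 = (0, 0, 0, 0)ᵀ = 0. ✓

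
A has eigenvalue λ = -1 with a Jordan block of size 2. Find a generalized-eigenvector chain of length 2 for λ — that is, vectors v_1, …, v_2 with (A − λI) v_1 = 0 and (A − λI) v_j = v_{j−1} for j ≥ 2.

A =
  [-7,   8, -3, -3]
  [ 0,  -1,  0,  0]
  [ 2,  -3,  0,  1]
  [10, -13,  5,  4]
A Jordan chain for λ = -1 of length 2:
v_1 = (-6, 0, 2, 10)ᵀ
v_2 = (1, 0, 0, 0)ᵀ

Let N = A − (-1)·I. We want v_2 with N^2 v_2 = 0 but N^1 v_2 ≠ 0; then v_{j-1} := N · v_j for j = 2, …, 2.

Pick v_2 = (1, 0, 0, 0)ᵀ.
Then v_1 = N · v_2 = (-6, 0, 2, 10)ᵀ.

Sanity check: (A − (-1)·I) v_1 = (0, 0, 0, 0)ᵀ = 0. ✓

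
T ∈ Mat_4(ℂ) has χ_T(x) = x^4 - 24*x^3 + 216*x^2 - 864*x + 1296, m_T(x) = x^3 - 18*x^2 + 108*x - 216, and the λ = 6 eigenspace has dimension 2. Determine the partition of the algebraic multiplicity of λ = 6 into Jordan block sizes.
Block sizes for λ = 6: [3, 1]

Step 1 — from the characteristic polynomial, algebraic multiplicity of λ = 6 is 4. From dim ker(T − (6)·I) = 2, there are exactly 2 Jordan blocks for λ = 6.
Step 2 — from the minimal polynomial, the factor (x − 6)^3 tells us the largest block for λ = 6 has size 3.
Step 3 — with total size 4, 2 blocks, and largest block 3, the block sizes (in nonincreasing order) are [3, 1].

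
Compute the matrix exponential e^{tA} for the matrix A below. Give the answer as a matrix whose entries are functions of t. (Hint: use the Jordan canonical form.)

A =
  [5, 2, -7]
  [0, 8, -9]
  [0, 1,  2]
e^{tA} =
  [exp(5*t), -t^2*exp(5*t)/2 + 2*t*exp(5*t), 3*t^2*exp(5*t)/2 - 7*t*exp(5*t)]
  [0, 3*t*exp(5*t) + exp(5*t), -9*t*exp(5*t)]
  [0, t*exp(5*t), -3*t*exp(5*t) + exp(5*t)]

Strategy: write A = P · J · P⁻¹ where J is a Jordan canonical form, so e^{tA} = P · e^{tJ} · P⁻¹, and e^{tJ} can be computed block-by-block.

A has Jordan form
J =
  [5, 1, 0]
  [0, 5, 1]
  [0, 0, 5]
(up to reordering of blocks).

Per-block formulas:
  For a 3×3 Jordan block J_3(5): exp(t · J_3(5)) = e^(5t)·(I + t·N + (t^2/2)·N^2), where N is the 3×3 nilpotent shift.

After assembling e^{tJ} and conjugating by P, we get:

e^{tA} =
  [exp(5*t), -t^2*exp(5*t)/2 + 2*t*exp(5*t), 3*t^2*exp(5*t)/2 - 7*t*exp(5*t)]
  [0, 3*t*exp(5*t) + exp(5*t), -9*t*exp(5*t)]
  [0, t*exp(5*t), -3*t*exp(5*t) + exp(5*t)]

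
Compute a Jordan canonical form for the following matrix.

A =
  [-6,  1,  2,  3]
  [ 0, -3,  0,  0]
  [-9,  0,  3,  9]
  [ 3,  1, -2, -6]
J_2(-3) ⊕ J_2(-3)

The characteristic polynomial is
  det(x·I − A) = x^4 + 12*x^3 + 54*x^2 + 108*x + 81 = (x + 3)^4

Eigenvalues and multiplicities (the geometric multiplicity of λ is n − rank(A − λI), which equals the number of Jordan blocks for λ):
  λ = -3: algebraic multiplicity = 4, geometric multiplicity = 2

Determining the block sizes for each eigenvalue:
  λ = -3: with am = 4 and gm = 2, the partition is not yet determined (e.g. several partitions of 4 into 2 parts exist). Let N = A − (-3)·I. Computing rank(N^1) = 2, rank(N^2) = 0; the number of blocks of size ≥ j is rank(N^{j−1}) − rank(N^j), giving [2, 2]. So we have 2 block(s) of size 2 → block sizes [2, 2]

Assembling the blocks gives a Jordan form
J =
  [-3,  1,  0,  0]
  [ 0, -3,  0,  0]
  [ 0,  0, -3,  1]
  [ 0,  0,  0, -3]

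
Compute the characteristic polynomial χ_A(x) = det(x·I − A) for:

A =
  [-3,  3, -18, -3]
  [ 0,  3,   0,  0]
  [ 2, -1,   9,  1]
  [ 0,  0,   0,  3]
x^4 - 12*x^3 + 54*x^2 - 108*x + 81

Expanding det(x·I − A) (e.g. by cofactor expansion or by noting that A is similar to its Jordan form J, which has the same characteristic polynomial as A) gives
  χ_A(x) = x^4 - 12*x^3 + 54*x^2 - 108*x + 81
which factors as (x - 3)^4. The eigenvalues (with algebraic multiplicities) are λ = 3 with multiplicity 4.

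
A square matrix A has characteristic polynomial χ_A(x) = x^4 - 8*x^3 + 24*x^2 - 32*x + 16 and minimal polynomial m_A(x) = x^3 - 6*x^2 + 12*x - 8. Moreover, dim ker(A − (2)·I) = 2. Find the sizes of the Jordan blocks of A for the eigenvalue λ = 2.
Block sizes for λ = 2: [3, 1]

Step 1 — from the characteristic polynomial, algebraic multiplicity of λ = 2 is 4. From dim ker(A − (2)·I) = 2, there are exactly 2 Jordan blocks for λ = 2.
Step 2 — from the minimal polynomial, the factor (x − 2)^3 tells us the largest block for λ = 2 has size 3.
Step 3 — with total size 4, 2 blocks, and largest block 3, the block sizes (in nonincreasing order) are [3, 1].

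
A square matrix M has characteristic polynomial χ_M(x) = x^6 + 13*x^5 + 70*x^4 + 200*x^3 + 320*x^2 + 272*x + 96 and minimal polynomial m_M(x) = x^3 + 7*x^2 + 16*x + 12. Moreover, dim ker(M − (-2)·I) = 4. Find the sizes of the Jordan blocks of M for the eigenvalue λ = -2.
Block sizes for λ = -2: [2, 1, 1, 1]

Step 1 — from the characteristic polynomial, algebraic multiplicity of λ = -2 is 5. From dim ker(M − (-2)·I) = 4, there are exactly 4 Jordan blocks for λ = -2.
Step 2 — from the minimal polynomial, the factor (x + 2)^2 tells us the largest block for λ = -2 has size 2.
Step 3 — with total size 5, 4 blocks, and largest block 2, the block sizes (in nonincreasing order) are [2, 1, 1, 1].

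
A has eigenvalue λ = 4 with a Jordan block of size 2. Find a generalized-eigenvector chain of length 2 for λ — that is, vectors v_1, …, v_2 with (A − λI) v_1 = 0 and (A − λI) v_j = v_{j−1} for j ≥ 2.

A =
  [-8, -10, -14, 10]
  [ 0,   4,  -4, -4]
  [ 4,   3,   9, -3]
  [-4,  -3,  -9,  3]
A Jordan chain for λ = 4 of length 2:
v_1 = (-2, 0, 1, -1)ᵀ
v_2 = (1, -1, 0, 0)ᵀ

Let N = A − (4)·I. We want v_2 with N^2 v_2 = 0 but N^1 v_2 ≠ 0; then v_{j-1} := N · v_j for j = 2, …, 2.

Pick v_2 = (1, -1, 0, 0)ᵀ.
Then v_1 = N · v_2 = (-2, 0, 1, -1)ᵀ.

Sanity check: (A − (4)·I) v_1 = (0, 0, 0, 0)ᵀ = 0. ✓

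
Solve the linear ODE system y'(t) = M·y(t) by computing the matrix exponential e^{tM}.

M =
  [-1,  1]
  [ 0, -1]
e^{tM} =
  [exp(-t), t*exp(-t)]
  [0, exp(-t)]

Strategy: write M = P · J · P⁻¹ where J is a Jordan canonical form, so e^{tM} = P · e^{tJ} · P⁻¹, and e^{tJ} can be computed block-by-block.

M has Jordan form
J =
  [-1,  1]
  [ 0, -1]
(up to reordering of blocks).

Per-block formulas:
  For a 2×2 Jordan block J_2(-1): exp(t · J_2(-1)) = e^(-1t)·(I + t·N), where N is the 2×2 nilpotent shift.

After assembling e^{tJ} and conjugating by P, we get:

e^{tM} =
  [exp(-t), t*exp(-t)]
  [0, exp(-t)]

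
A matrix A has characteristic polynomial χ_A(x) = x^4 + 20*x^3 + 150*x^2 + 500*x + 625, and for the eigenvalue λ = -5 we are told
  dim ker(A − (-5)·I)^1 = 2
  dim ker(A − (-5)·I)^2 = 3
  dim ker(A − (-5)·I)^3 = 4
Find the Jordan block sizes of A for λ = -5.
Block sizes for λ = -5: [3, 1]

From the dimensions of kernels of powers, the number of Jordan blocks of size at least j is d_j − d_{j−1} where d_j = dim ker(N^j) (with d_0 = 0). Computing the differences gives [2, 1, 1].
The number of blocks of size exactly k is (#blocks of size ≥ k) − (#blocks of size ≥ k + 1), so the partition is: 1 block(s) of size 1, 1 block(s) of size 3.
In nonincreasing order the block sizes are [3, 1].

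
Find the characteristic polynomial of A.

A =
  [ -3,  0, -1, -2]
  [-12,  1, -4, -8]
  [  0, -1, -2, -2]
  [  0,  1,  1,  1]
x^4 + 3*x^3 + 3*x^2 + x

Expanding det(x·I − A) (e.g. by cofactor expansion or by noting that A is similar to its Jordan form J, which has the same characteristic polynomial as A) gives
  χ_A(x) = x^4 + 3*x^3 + 3*x^2 + x
which factors as x*(x + 1)^3. The eigenvalues (with algebraic multiplicities) are λ = -1 with multiplicity 3, λ = 0 with multiplicity 1.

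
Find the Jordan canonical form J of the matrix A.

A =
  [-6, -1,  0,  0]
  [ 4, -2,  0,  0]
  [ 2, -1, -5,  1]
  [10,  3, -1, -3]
J_2(-4) ⊕ J_2(-4)

The characteristic polynomial is
  det(x·I − A) = x^4 + 16*x^3 + 96*x^2 + 256*x + 256 = (x + 4)^4

Eigenvalues and multiplicities (the geometric multiplicity of λ is n − rank(A − λI), which equals the number of Jordan blocks for λ):
  λ = -4: algebraic multiplicity = 4, geometric multiplicity = 2

Determining the block sizes for each eigenvalue:
  λ = -4: with am = 4 and gm = 2, the partition is not yet determined (e.g. several partitions of 4 into 2 parts exist). Let N = A − (-4)·I. Computing rank(N^1) = 2, rank(N^2) = 0; the number of blocks of size ≥ j is rank(N^{j−1}) − rank(N^j), giving [2, 2]. So we have 2 block(s) of size 2 → block sizes [2, 2]

Assembling the blocks gives a Jordan form
J =
  [-4,  1,  0,  0]
  [ 0, -4,  0,  0]
  [ 0,  0, -4,  1]
  [ 0,  0,  0, -4]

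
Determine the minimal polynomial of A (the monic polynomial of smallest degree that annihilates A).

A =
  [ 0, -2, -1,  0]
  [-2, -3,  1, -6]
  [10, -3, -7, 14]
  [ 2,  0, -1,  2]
x^3 + 6*x^2 + 12*x + 8

The characteristic polynomial is χ_A(x) = (x + 2)^4, so the eigenvalues are known. The minimal polynomial is
  m_A(x) = Π_λ (x − λ)^{k_λ}
where k_λ is the size of the *largest* Jordan block for λ (equivalently, the smallest k with (A − λI)^k v = 0 for every generalised eigenvector v of λ).

  λ = -2: largest Jordan block has size 3, contributing (x + 2)^3

So m_A(x) = (x + 2)^3 = x^3 + 6*x^2 + 12*x + 8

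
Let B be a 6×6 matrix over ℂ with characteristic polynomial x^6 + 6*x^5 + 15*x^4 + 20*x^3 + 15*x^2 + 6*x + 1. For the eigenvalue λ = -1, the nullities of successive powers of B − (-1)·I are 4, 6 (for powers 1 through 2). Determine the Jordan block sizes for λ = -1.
Block sizes for λ = -1: [2, 2, 1, 1]

From the dimensions of kernels of powers, the number of Jordan blocks of size at least j is d_j − d_{j−1} where d_j = dim ker(N^j) (with d_0 = 0). Computing the differences gives [4, 2].
The number of blocks of size exactly k is (#blocks of size ≥ k) − (#blocks of size ≥ k + 1), so the partition is: 2 block(s) of size 1, 2 block(s) of size 2.
In nonincreasing order the block sizes are [2, 2, 1, 1].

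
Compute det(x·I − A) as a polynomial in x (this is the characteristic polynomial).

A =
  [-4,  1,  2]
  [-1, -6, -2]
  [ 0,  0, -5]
x^3 + 15*x^2 + 75*x + 125

Expanding det(x·I − A) (e.g. by cofactor expansion or by noting that A is similar to its Jordan form J, which has the same characteristic polynomial as A) gives
  χ_A(x) = x^3 + 15*x^2 + 75*x + 125
which factors as (x + 5)^3. The eigenvalues (with algebraic multiplicities) are λ = -5 with multiplicity 3.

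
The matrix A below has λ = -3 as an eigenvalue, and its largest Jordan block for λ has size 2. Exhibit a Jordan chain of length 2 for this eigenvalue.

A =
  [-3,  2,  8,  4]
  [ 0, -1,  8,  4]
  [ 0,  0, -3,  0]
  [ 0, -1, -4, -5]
A Jordan chain for λ = -3 of length 2:
v_1 = (2, 2, 0, -1)ᵀ
v_2 = (0, 1, 0, 0)ᵀ

Let N = A − (-3)·I. We want v_2 with N^2 v_2 = 0 but N^1 v_2 ≠ 0; then v_{j-1} := N · v_j for j = 2, …, 2.

Pick v_2 = (0, 1, 0, 0)ᵀ.
Then v_1 = N · v_2 = (2, 2, 0, -1)ᵀ.

Sanity check: (A − (-3)·I) v_1 = (0, 0, 0, 0)ᵀ = 0. ✓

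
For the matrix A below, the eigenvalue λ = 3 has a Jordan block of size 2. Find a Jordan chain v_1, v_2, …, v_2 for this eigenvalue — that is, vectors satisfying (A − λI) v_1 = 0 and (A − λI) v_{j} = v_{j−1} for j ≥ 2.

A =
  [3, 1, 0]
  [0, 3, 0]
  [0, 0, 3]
A Jordan chain for λ = 3 of length 2:
v_1 = (1, 0, 0)ᵀ
v_2 = (0, 1, 0)ᵀ

Let N = A − (3)·I. We want v_2 with N^2 v_2 = 0 but N^1 v_2 ≠ 0; then v_{j-1} := N · v_j for j = 2, …, 2.

Pick v_2 = (0, 1, 0)ᵀ.
Then v_1 = N · v_2 = (1, 0, 0)ᵀ.

Sanity check: (A − (3)·I) v_1 = (0, 0, 0)ᵀ = 0. ✓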